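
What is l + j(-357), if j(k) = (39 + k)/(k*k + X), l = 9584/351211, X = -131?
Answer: 554265307/22357741049 ≈ 0.024791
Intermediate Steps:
l = 9584/351211 (l = 9584*(1/351211) = 9584/351211 ≈ 0.027288)
j(k) = (39 + k)/(-131 + k²) (j(k) = (39 + k)/(k*k - 131) = (39 + k)/(k² - 131) = (39 + k)/(-131 + k²))
l + j(-357) = 9584/351211 + (39 - 357)/(-131 + (-357)²) = 9584/351211 - 318/(-131 + 127449) = 9584/351211 - 318/127318 = 9584/351211 + (1/127318)*(-318) = 9584/351211 - 159/63659 = 554265307/22357741049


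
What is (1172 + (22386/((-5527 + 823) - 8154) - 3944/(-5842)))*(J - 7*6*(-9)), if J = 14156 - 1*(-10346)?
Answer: 182362927565680/6259703 ≈ 2.9133e+7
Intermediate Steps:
J = 24502 (J = 14156 + 10346 = 24502)
(1172 + (22386/((-5527 + 823) - 8154) - 3944/(-5842)))*(J - 7*6*(-9)) = (1172 + (22386/((-5527 + 823) - 8154) - 3944/(-5842)))*(24502 - 7*6*(-9)) = (1172 + (22386/(-4704 - 8154) - 3944*(-1/5842)))*(24502 - 42*(-9)) = (1172 + (22386/(-12858) + 1972/2921))*(24502 + 378) = (1172 + (22386*(-1/12858) + 1972/2921))*24880 = (1172 + (-3731/2143 + 1972/2921))*24880 = (1172 - 6672255/6259703)*24880 = (7329699661/6259703)*24880 = 182362927565680/6259703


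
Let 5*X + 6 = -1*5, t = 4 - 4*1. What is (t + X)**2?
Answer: 121/25 ≈ 4.8400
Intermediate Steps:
t = 0 (t = 4 - 4 = 0)
X = -11/5 (X = -6/5 + (-1*5)/5 = -6/5 + (1/5)*(-5) = -6/5 - 1 = -11/5 ≈ -2.2000)
(t + X)**2 = (0 - 11/5)**2 = (-11/5)**2 = 121/25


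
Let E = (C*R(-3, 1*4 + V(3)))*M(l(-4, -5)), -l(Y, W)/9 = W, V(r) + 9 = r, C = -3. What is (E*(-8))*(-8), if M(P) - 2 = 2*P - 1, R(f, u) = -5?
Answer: 87360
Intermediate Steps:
V(r) = -9 + r
l(Y, W) = -9*W
M(P) = 1 + 2*P (M(P) = 2 + (2*P - 1) = 2 + (-1 + 2*P) = 1 + 2*P)
E = 1365 (E = (-3*(-5))*(1 + 2*(-9*(-5))) = 15*(1 + 2*45) = 15*(1 + 90) = 15*91 = 1365)
(E*(-8))*(-8) = (1365*(-8))*(-8) = -10920*(-8) = 87360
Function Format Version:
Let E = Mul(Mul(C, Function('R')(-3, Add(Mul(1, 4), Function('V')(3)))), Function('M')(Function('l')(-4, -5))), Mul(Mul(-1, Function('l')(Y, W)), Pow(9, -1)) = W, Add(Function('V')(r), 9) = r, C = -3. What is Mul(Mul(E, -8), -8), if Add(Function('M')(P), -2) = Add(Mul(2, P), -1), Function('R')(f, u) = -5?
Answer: 87360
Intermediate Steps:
Function('V')(r) = Add(-9, r)
Function('l')(Y, W) = Mul(-9, W)
Function('M')(P) = Add(1, Mul(2, P)) (Function('M')(P) = Add(2, Add(Mul(2, P), -1)) = Add(2, Add(-1, Mul(2, P))) = Add(1, Mul(2, P)))
E = 1365 (E = Mul(Mul(-3, -5), Add(1, Mul(2, Mul(-9, -5)))) = Mul(15, Add(1, Mul(2, 45))) = Mul(15, Add(1, 90)) = Mul(15, 91) = 1365)
Mul(Mul(E, -8), -8) = Mul(Mul(1365, -8), -8) = Mul(-10920, -8) = 87360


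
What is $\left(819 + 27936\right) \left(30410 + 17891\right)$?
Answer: $1388895255$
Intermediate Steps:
$\left(819 + 27936\right) \left(30410 + 17891\right) = 28755 \cdot 48301 = 1388895255$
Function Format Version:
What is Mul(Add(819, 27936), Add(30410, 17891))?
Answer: 1388895255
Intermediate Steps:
Mul(Add(819, 27936), Add(30410, 17891)) = Mul(28755, 48301) = 1388895255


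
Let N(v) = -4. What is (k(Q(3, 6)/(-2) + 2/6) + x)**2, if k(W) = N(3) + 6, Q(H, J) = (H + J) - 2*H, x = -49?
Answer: 2209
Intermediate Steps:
Q(H, J) = J - H
k(W) = 2 (k(W) = -4 + 6 = 2)
(k(Q(3, 6)/(-2) + 2/6) + x)**2 = (2 - 49)**2 = (-47)**2 = 2209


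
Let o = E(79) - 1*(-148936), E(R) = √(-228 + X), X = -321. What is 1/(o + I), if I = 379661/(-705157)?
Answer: 139995503426903/20850295439968388758 - 2819922843*I*√61/20850295439968388758 ≈ 6.7143e-6 - 1.0563e-9*I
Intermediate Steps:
E(R) = 3*I*√61 (E(R) = √(-228 - 321) = √(-549) = 3*I*√61)
o = 148936 + 3*I*√61 (o = 3*I*√61 - 1*(-148936) = 3*I*√61 + 148936 = 148936 + 3*I*√61 ≈ 1.4894e+5 + 23.431*I)
I = -16507/30659 (I = 379661*(-1/705157) = -16507/30659 ≈ -0.53841)
1/(o + I) = 1/((148936 + 3*I*√61) - 16507/30659) = 1/(4566212317/30659 + 3*I*√61)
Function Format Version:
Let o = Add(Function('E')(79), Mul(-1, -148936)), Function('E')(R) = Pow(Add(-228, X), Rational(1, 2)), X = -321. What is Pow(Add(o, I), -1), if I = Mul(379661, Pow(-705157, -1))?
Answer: Add(Rational(139995503426903, 20850295439968388758), Mul(Rational(-2819922843, 20850295439968388758), I, Pow(61, Rational(1, 2)))) ≈ Add(6.7143e-6, Mul(-1.0563e-9, I))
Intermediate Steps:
Function('E')(R) = Mul(3, I, Pow(61, Rational(1, 2))) (Function('E')(R) = Pow(Add(-228, -321), Rational(1, 2)) = Pow(-549, Rational(1, 2)) = Mul(3, I, Pow(61, Rational(1, 2))))
o = Add(148936, Mul(3, I, Pow(61, Rational(1, 2)))) (o = Add(Mul(3, I, Pow(61, Rational(1, 2))), Mul(-1, -148936)) = Add(Mul(3, I, Pow(61, Rational(1, 2))), 148936) = Add(148936, Mul(3, I, Pow(61, Rational(1, 2)))) ≈ Add(1.4894e+5, Mul(23.431, I)))
I = Rational(-16507, 30659) (I = Mul(379661, Rational(-1, 705157)) = Rational(-16507, 30659) ≈ -0.53841)
Pow(Add(o, I), -1) = Pow(Add(Add(148936, Mul(3, I, Pow(61, Rational(1, 2)))), Rational(-16507, 30659)), -1) = Pow(Add(Rational(4566212317, 30659), Mul(3, I, Pow(61, Rational(1, 2)))), -1)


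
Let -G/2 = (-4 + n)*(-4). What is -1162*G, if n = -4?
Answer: 74368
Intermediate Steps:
G = -64 (G = -2*(-4 - 4)*(-4) = -(-16)*(-4) = -2*32 = -64)
-1162*G = -1162*(-64) = 74368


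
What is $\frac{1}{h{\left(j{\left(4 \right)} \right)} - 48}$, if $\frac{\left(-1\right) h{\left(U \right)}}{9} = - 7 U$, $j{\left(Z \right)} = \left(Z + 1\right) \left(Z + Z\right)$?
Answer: $\frac{1}{2472} \approx 0.00040453$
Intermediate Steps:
$j{\left(Z \right)} = 2 Z \left(1 + Z\right)$ ($j{\left(Z \right)} = \left(1 + Z\right) 2 Z = 2 Z \left(1 + Z\right)$)
$h{\left(U \right)} = 63 U$ ($h{\left(U \right)} = - 9 \left(- 7 U\right) = 63 U$)
$\frac{1}{h{\left(j{\left(4 \right)} \right)} - 48} = \frac{1}{63 \cdot 2 \cdot 4 \left(1 + 4\right) - 48} = \frac{1}{63 \cdot 2 \cdot 4 \cdot 5 - 48} = \frac{1}{63 \cdot 40 - 48} = \frac{1}{2520 - 48} = \frac{1}{2472}$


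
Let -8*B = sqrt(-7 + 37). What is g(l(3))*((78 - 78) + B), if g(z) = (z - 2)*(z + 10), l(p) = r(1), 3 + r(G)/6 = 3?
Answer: 5*sqrt(30)/2 ≈ 13.693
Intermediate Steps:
r(G) = 0 (r(G) = -18 + 6*3 = -18 + 18 = 0)
l(p) = 0
g(z) = (-2 + z)*(10 + z)
B = -sqrt(30)/8 (B = -sqrt(-7 + 37)/8 = -sqrt(30)/8 ≈ -0.68465)
g(l(3))*((78 - 78) + B) = (-20 + 0**2 + 8*0)*((78 - 78) - sqrt(30)/8) = (-20 + 0 + 0)*(0 - sqrt(30)/8) = -(-5)*sqrt(30)/2 = 5*sqrt(30)/2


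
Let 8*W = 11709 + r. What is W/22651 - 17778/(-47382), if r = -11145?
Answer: 135343303/357749894 ≈ 0.37832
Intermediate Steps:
W = 141/2 (W = (11709 - 11145)/8 = (1/8)*564 = 141/2 ≈ 70.500)
W/22651 - 17778/(-47382) = (141/2)/22651 - 17778/(-47382) = (141/2)*(1/22651) - 17778*(-1/47382) = 141/45302 + 2963/7897 = 135343303/357749894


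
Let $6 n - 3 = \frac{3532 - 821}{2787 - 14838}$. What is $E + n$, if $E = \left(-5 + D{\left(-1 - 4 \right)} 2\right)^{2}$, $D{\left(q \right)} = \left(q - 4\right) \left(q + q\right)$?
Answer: $\frac{1107202346}{36153} \approx 30625.0$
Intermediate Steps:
$D{\left(q \right)} = 2 q \left(-4 + q\right)$ ($D{\left(q \right)} = \left(-4 + q\right) 2 q = 2 q \left(-4 + q\right)$)
$n = \frac{16721}{36153}$ ($n = \frac{1}{2} + \frac{\left(3532 - 821\right) \frac{1}{2787 - 14838}}{6} = \frac{1}{2} + \frac{2711 \frac{1}{-12051}}{6} = \frac{1}{2} + \frac{2711 \left(- \frac{1}{12051}\right)}{6} = \frac{1}{2} + \frac{1}{6} \left(- \frac{2711}{12051}\right) = \frac{1}{2} - \frac{2711}{72306} = \frac{16721}{36153} \approx 0.46251$)
$E = 30625$ ($E = \left(-5 + 2 \left(-1 - 4\right) \left(-4 - 5\right) 2\right)^{2} = \left(-5 + 2 \left(-5\right) \left(-4 - 5\right) 2\right)^{2} = \left(-5 + 2 \left(-5\right) \left(-9\right) 2\right)^{2} = \left(-5 + 90 \cdot 2\right)^{2} = \left(-5 + 180\right)^{2} = 175^{2} = 30625$)
$E + n = 30625 + \frac{16721}{36153} = \frac{1107202346}{36153}$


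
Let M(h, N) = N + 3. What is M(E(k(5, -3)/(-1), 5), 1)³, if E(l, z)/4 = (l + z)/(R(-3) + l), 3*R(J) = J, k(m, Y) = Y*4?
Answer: 64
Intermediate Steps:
k(m, Y) = 4*Y
R(J) = J/3
E(l, z) = 4*(l + z)/(-1 + l) (E(l, z) = 4*((l + z)/((⅓)*(-3) + l)) = 4*((l + z)/(-1 + l)) = 4*(l + z)/(-1 + l))
M(h, N) = 3 + N
M(E(k(5, -3)/(-1), 5), 1)³ = (3 + 1)³ = 4³ = 64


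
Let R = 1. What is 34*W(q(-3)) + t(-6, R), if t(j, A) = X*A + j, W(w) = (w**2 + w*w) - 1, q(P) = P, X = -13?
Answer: 559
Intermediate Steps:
W(w) = -1 + 2*w**2 (W(w) = (w**2 + w**2) - 1 = 2*w**2 - 1 = -1 + 2*w**2)
t(j, A) = j - 13*A (t(j, A) = -13*A + j = j - 13*A)
34*W(q(-3)) + t(-6, R) = 34*(-1 + 2*(-3)**2) + (-6 - 13*1) = 34*(-1 + 2*9) + (-6 - 13) = 34*(-1 + 18) - 19 = 34*17 - 19 = 578 - 19 = 559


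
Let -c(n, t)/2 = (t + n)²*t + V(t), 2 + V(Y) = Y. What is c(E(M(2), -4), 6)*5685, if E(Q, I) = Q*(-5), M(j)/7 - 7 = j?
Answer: -6513759300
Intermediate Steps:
M(j) = 49 + 7*j
V(Y) = -2 + Y
E(Q, I) = -5*Q
c(n, t) = 4 - 2*t - 2*t*(n + t)² (c(n, t) = -2*((t + n)²*t + (-2 + t)) = -2*((n + t)²*t + (-2 + t)) = -2*(t*(n + t)² + (-2 + t)) = -2*(-2 + t + t*(n + t)²) = 4 - 2*t - 2*t*(n + t)²)
c(E(M(2), -4), 6)*5685 = (4 - 2*6 - 2*6*(-5*(49 + 7*2) + 6)²)*5685 = (4 - 12 - 2*6*(-5*(49 + 14) + 6)²)*5685 = (4 - 12 - 2*6*(-5*63 + 6)²)*5685 = (4 - 12 - 2*6*(-315 + 6)²)*5685 = (4 - 12 - 2*6*(-309)²)*5685 = (4 - 12 - 2*6*95481)*5685 = (4 - 12 - 1145772)*5685 = -1145780*5685 = -6513759300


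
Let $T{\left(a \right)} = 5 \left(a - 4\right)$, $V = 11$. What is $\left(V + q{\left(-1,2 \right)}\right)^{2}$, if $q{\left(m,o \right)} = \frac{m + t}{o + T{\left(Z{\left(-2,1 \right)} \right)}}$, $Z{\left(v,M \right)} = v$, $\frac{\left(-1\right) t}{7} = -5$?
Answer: $\frac{18769}{196} \approx 95.76$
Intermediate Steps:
$t = 35$ ($t = \left(-7\right) \left(-5\right) = 35$)
$T{\left(a \right)} = -20 + 5 a$ ($T{\left(a \right)} = 5 \left(-4 + a\right) = -20 + 5 a$)
$q{\left(m,o \right)} = \frac{35 + m}{-30 + o}$ ($q{\left(m,o \right)} = \frac{m + 35}{o + \left(-20 + 5 \left(-2\right)\right)} = \frac{35 + m}{o - 30} = \frac{35 + m}{-30 + o}$)
$\left(V + q{\left(-1,2 \right)}\right)^{2} = \left(11 + \frac{35 - 1}{-30 + 2}\right)^{2} = \left(11 + \frac{1}{-28} \cdot 34\right)^{2} = \left(11 - \frac{17}{14}\right)^{2} = \left(\frac{137}{14}\right)^{2} = \frac{18769}{196}$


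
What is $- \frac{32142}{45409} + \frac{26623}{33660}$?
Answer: $\frac{127024087}{1528466940} \approx 0.083106$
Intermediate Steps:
$- \frac{32142}{45409} + \frac{26623}{33660} = \frac{127024087}{1528466940}$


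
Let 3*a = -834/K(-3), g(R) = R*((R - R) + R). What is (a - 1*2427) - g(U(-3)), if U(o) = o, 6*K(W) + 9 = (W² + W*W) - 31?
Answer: -25962/11 ≈ -2360.2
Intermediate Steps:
K(W) = -20/3 + W²/3 (K(W) = -3/2 + ((W² + W*W) - 31)/6 = -3/2 + ((W² + W²) - 31)/6 = -3/2 + (2*W² - 31)/6 = -3/2 + (-31 + 2*W²)/6 = -3/2 + (-31/6 + W²/3) = -20/3 + W²/3)
g(R) = R² (g(R) = R*(0 + R) = R*R = R²)
a = 834/11 (a = (-834/(-20/3 + (⅓)*(-3)²))/3 = (-834/(-20/3 + (⅓)*9))/3 = (-834/(-20/3 + 3))/3 = (-834/(-11/3))/3 = (-834*(-3/11))/3 = (⅓)*(2502/11) = 834/11 ≈ 75.818)
(a - 1*2427) - g(U(-3)) = (834/11 - 1*2427) - 1*(-3)² = (834/11 - 2427) - 1*9 = -25863/11 - 9 = -25962/11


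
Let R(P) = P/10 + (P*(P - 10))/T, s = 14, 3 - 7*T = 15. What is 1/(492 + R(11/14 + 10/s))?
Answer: 80/39967 ≈ 0.0020017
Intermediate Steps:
T = -12/7 (T = 3/7 - 1/7*15 = 3/7 - 15/7 = -12/7 ≈ -1.7143)
R(P) = P/10 - 7*P*(-10 + P)/12 (R(P) = P/10 + (P*(P - 10))/(-12/7) = P*(1/10) + (P*(-10 + P))*(-7/12) = P/10 - 7*P*(-10 + P)/12)
1/(492 + R(11/14 + 10/s)) = 1/(492 + (11/14 + 10/14)*(356 - 35*(11/14 + 10/14))/60) = 1/(492 + (11*(1/14) + 10*(1/14))*(356 - 35*(11*(1/14) + 10*(1/14)))/60) = 1/(492 + (11/14 + 5/7)*(356 - 35*(11/14 + 5/7))/60) = 1/(492 + (1/60)*(3/2)*(356 - 35*3/2)) = 1/(492 + (1/60)*(3/2)*(356 - 105/2)) = 1/(492 + (1/60)*(3/2)*(607/2)) = 1/(492 + 607/80) = 1/(39967/80) = 80/39967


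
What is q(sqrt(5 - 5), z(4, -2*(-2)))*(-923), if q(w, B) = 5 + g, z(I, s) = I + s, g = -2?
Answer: -2769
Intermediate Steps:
q(w, B) = 3 (q(w, B) = 5 - 2 = 3)
q(sqrt(5 - 5), z(4, -2*(-2)))*(-923) = 3*(-923) = -2769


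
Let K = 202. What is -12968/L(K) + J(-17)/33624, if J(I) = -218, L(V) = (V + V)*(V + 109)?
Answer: -57928303/528081732 ≈ -0.10970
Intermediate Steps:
L(V) = 2*V*(109 + V) (L(V) = (2*V)*(109 + V) = 2*V*(109 + V))
-12968/L(K) + J(-17)/33624 = -12968*1/(404*(109 + 202)) - 218/33624 = -12968/(2*202*311) - 218*1/33624 = -12968/125644 - 109/16812 = -12968*1/125644 - 109/16812 = -3242/31411 - 109/16812 = -57928303/528081732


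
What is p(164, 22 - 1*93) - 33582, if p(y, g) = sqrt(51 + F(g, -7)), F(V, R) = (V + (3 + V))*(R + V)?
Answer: -33582 + sqrt(10893) ≈ -33478.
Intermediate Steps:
F(V, R) = (3 + 2*V)*(R + V)
p(y, g) = sqrt(30 - 11*g + 2*g**2) (p(y, g) = sqrt(51 + (2*g**2 + 3*(-7) + 3*g + 2*(-7)*g)) = sqrt(51 + (2*g**2 - 21 + 3*g - 14*g)) = sqrt(51 + (-21 - 11*g + 2*g**2)) = sqrt(30 - 11*g + 2*g**2))
p(164, 22 - 1*93) - 33582 = sqrt(30 - 11*(22 - 1*93) + 2*(22 - 1*93)**2) - 33582 = sqrt(30 - 11*(22 - 93) + 2*(22 - 93)**2) - 33582 = sqrt(30 - 11*(-71) + 2*(-71)**2) - 33582 = sqrt(30 + 781 + 2*5041) - 33582 = sqrt(30 + 781 + 10082) - 33582 = sqrt(10893) - 33582 = -33582 + sqrt(10893)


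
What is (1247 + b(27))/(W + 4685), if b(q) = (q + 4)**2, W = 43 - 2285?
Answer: 2208/2443 ≈ 0.90381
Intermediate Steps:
W = -2242
b(q) = (4 + q)**2
(1247 + b(27))/(W + 4685) = (1247 + (4 + 27)**2)/(-2242 + 4685) = (1247 + 31**2)/2443 = (1247 + 961)*(1/2443) = 2208*(1/2443) = 2208/2443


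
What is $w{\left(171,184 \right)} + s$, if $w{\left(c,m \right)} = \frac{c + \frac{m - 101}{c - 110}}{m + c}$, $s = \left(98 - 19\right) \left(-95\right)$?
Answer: $- \frac{162510261}{21655} \approx -7504.5$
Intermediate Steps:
$s = -7505$ ($s = 79 \left(-95\right) = -7505$)
$w{\left(c,m \right)} = \frac{c + \frac{-101 + m}{-110 + c}}{c + m}$
$w{\left(171,184 \right)} + s = \frac{-101 + 184 + 171^{2} - 18810}{171^{2} - 18810 - 20240 + 171 \cdot 184} - 7505 = \frac{-101 + 184 + 29241 - 18810}{29241 - 18810 - 20240 + 31464} - 7505 = \frac{1}{21655} \cdot 10514 - 7505 = \frac{10514}{21655} - 7505 = - \frac{162510261}{21655}$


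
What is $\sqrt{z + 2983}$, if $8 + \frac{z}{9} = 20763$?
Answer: $\sqrt{189778} \approx 435.64$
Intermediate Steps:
$z = 186795$ ($z = -72 + 9 \cdot 20763 = -72 + 186867 = 186795$)
$\sqrt{z + 2983} = \sqrt{186795 + 2983} = \sqrt{189778}$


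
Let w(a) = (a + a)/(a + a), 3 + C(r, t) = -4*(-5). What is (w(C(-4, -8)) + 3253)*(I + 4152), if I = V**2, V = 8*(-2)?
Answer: 14343632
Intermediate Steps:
C(r, t) = 17 (C(r, t) = -3 - 4*(-5) = -3 + 20 = 17)
V = -16
I = 256 (I = (-16)**2 = 256)
w(a) = 1 (w(a) = (2*a)/((2*a)) = (2*a)*(1/(2*a)) = 1)
(w(C(-4, -8)) + 3253)*(I + 4152) = (1 + 3253)*(256 + 4152) = 3254*4408 = 14343632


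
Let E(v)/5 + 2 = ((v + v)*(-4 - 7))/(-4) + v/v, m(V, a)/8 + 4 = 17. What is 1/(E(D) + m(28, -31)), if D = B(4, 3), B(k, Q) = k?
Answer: 1/209 ≈ 0.0047847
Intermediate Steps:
m(V, a) = 104 (m(V, a) = -32 + 8*17 = -32 + 136 = 104)
D = 4
E(v) = -5 + 55*v/2 (E(v) = -10 + 5*(((v + v)*(-4 - 7))/(-4) + v/v) = -10 + 5*(((2*v)*(-11))*(-¼) + 1) = -10 + 5*(-22*v*(-¼) + 1) = -10 + 5*(11*v/2 + 1) = -10 + 5*(1 + 11*v/2) = -10 + (5 + 55*v/2) = -5 + 55*v/2)
1/(E(D) + m(28, -31)) = 1/((-5 + (55/2)*4) + 104) = 1/((-5 + 110) + 104) = 1/(105 + 104) = 1/209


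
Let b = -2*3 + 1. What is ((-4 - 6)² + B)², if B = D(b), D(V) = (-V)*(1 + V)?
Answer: 6400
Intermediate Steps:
b = -5 (b = -6 + 1 = -5)
D(V) = -V*(1 + V)
B = -20 (B = -1*(-5)*(1 - 5) = -1*(-5)*(-4) = -20)
((-4 - 6)² + B)² = ((-4 - 6)² - 20)² = ((-10)² - 20)² = (100 - 20)² = 80² = 6400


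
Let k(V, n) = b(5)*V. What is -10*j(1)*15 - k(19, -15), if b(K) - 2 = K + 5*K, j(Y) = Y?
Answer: -758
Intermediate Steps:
b(K) = 2 + 6*K (b(K) = 2 + (K + 5*K) = 2 + 6*K)
k(V, n) = 32*V (k(V, n) = (2 + 6*5)*V = (2 + 30)*V = 32*V)
-10*j(1)*15 - k(19, -15) = -10*1*15 - 32*19 = -10*15 - 1*608 = -150 - 608 = -758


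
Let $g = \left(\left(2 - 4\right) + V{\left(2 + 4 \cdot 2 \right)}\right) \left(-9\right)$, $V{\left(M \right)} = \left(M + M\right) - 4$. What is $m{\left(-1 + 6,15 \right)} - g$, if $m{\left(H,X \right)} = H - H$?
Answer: $126$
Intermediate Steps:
$m{\left(H,X \right)} = 0$
$V{\left(M \right)} = -4 + 2 M$ ($V{\left(M \right)} = 2 M - 4 = -4 + 2 M$)
$g = -126$ ($g = \left(\left(2 - 4\right) - \left(4 - 2 \left(2 + 4 \cdot 2\right)\right)\right) \left(-9\right) = \left(\left(2 - 4\right) - \left(4 - 2 \left(2 + 8\right)\right)\right) \left(-9\right) = \left(-2 + \left(-4 + 2 \cdot 10\right)\right) \left(-9\right) = \left(-2 + \left(-4 + 20\right)\right) \left(-9\right) = \left(-2 + 16\right) \left(-9\right) = 14 \left(-9\right) = -126$)
$m{\left(-1 + 6,15 \right)} - g = 0 - -126 = 0 + 126 = 126$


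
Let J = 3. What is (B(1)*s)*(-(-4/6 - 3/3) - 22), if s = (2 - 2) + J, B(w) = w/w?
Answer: -61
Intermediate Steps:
B(w) = 1
s = 3 (s = (2 - 2) + 3 = 0 + 3 = 3)
(B(1)*s)*(-(-4/6 - 3/3) - 22) = (1*3)*(-(-4/6 - 3/3) - 22) = 3*(-(-4*⅙ - 3*⅓) - 22) = 3*(-(-⅔ - 1) - 22) = 3*(-1*(-5/3) - 22) = 3*(5/3 - 22) = 3*(-61/3) = -61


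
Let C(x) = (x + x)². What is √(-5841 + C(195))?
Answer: 3*√16251 ≈ 382.44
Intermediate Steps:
C(x) = 4*x² (C(x) = (2*x)² = 4*x²)
√(-5841 + C(195)) = √(-5841 + 4*195²) = √(-5841 + 4*38025) = √(-5841 + 152100) = √146259 = 3*√16251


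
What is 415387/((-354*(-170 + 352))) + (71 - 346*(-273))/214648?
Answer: -2966845513/493905048 ≈ -6.0069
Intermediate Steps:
415387/((-354*(-170 + 352))) + (71 - 346*(-273))/214648 = 415387/((-354*182)) + (71 + 94458)*(1/214648) = 415387/(-64428) + 94529*(1/214648) = 415387*(-1/64428) + 94529/214648 = -59341/9204 + 94529/214648 = -2966845513/493905048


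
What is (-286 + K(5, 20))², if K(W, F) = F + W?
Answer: 68121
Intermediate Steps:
(-286 + K(5, 20))² = (-286 + (20 + 5))² = (-286 + 25)² = (-261)² = 68121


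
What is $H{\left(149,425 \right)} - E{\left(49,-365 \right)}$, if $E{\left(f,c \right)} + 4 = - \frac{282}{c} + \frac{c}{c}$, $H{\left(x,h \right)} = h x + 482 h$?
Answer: $\frac{97884688}{365} \approx 2.6818 \cdot 10^{5}$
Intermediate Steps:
$H{\left(x,h \right)} = 482 h + h x$
$E{\left(f,c \right)} = -3 - \frac{282}{c}$ ($E{\left(f,c \right)} = -4 - \left(\frac{282}{c} - \frac{c}{c}\right) = -4 + \left(- \frac{282}{c} + 1\right) = -4 + \left(1 - \frac{282}{c}\right) = -3 - \frac{282}{c}$)
$H{\left(149,425 \right)} - E{\left(49,-365 \right)} = 425 \left(482 + 149\right) - \left(-3 - \frac{282}{-365}\right) = 425 \cdot 631 - \left(-3 - - \frac{282}{365}\right) = 268175 - \left(-3 + \frac{282}{365}\right) = 268175 - - \frac{813}{365} = 268175 + \frac{813}{365} = \frac{97884688}{365}$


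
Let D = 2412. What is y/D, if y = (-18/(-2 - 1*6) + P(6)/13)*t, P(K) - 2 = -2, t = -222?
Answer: -111/536 ≈ -0.20709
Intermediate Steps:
P(K) = 0 (P(K) = 2 - 2 = 0)
y = -999/2 (y = (-18/(-2 - 1*6) + 0/13)*(-222) = (-18/(-2 - 6) + 0*(1/13))*(-222) = (-18/(-8) + 0)*(-222) = (-18*(-⅛) + 0)*(-222) = (9/4 + 0)*(-222) = (9/4)*(-222) = -999/2 ≈ -499.50)
y/D = -999/2/2412 = -999/2*1/2412 = -111/536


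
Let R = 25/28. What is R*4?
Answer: 25/7 ≈ 3.5714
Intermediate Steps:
R = 25/28 (R = 25*(1/28) = 25/28 ≈ 0.89286)
R*4 = (25/28)*4 = 25/7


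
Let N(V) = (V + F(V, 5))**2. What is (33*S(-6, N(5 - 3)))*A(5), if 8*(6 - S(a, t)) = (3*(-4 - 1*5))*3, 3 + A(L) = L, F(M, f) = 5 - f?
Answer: 4257/4 ≈ 1064.3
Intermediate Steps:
A(L) = -3 + L
N(V) = V**2 (N(V) = (V + (5 - 1*5))**2 = (V + (5 - 5))**2 = (V + 0)**2 = V**2)
S(a, t) = 129/8 (S(a, t) = 6 - 3*(-4 - 1*5)*3/8 = 6 - 3*(-4 - 5)*3/8 = 6 - 3*(-9)*3/8 = 6 - (-27)*3/8 = 6 - 1/8*(-81) = 6 + 81/8 = 129/8)
(33*S(-6, N(5 - 3)))*A(5) = (33*(129/8))*(-3 + 5) = (4257/8)*2 = 4257/4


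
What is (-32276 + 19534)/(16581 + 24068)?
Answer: -12742/40649 ≈ -0.31346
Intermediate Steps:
(-32276 + 19534)/(16581 + 24068) = -12742/40649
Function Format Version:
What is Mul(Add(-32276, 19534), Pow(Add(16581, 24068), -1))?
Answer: Rational(-12742, 40649) ≈ -0.31346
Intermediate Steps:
Mul(Add(-32276, 19534), Pow(Add(16581, 24068), -1)) = Mul(-12742, Pow(40649, -1)) = Mul(-12742, Rational(1, 40649)) = Rational(-12742, 40649)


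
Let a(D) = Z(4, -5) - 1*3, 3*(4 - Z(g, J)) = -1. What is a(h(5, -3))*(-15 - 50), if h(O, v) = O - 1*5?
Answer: -260/3 ≈ -86.667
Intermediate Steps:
Z(g, J) = 13/3 (Z(g, J) = 4 - ⅓*(-1) = 4 + ⅓ = 13/3)
h(O, v) = -5 + O (h(O, v) = O - 5 = -5 + O)
a(D) = 4/3 (a(D) = 13/3 - 1*3 = 13/3 - 3 = 4/3)
a(h(5, -3))*(-15 - 50) = 4*(-15 - 50)/3 = (4/3)*(-65) = -260/3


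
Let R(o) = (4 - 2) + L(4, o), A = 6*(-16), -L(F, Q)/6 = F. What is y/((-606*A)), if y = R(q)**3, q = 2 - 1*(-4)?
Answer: -1331/7272 ≈ -0.18303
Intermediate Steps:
q = 6 (q = 2 + 4 = 6)
L(F, Q) = -6*F
A = -96
R(o) = -22 (R(o) = (4 - 2) - 6*4 = 2 - 24 = -22)
y = -10648 (y = (-22)**3 = -10648)
y/((-606*A)) = -10648/((-606*(-96))) = -10648/58176 = -10648*1/58176 = -1331/7272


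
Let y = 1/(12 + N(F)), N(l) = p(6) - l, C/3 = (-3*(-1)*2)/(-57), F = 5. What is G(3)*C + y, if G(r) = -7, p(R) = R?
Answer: 565/247 ≈ 2.2874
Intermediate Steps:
C = -6/19 (C = 3*((-3*(-1)*2)/(-57)) = 3*((3*2)*(-1/57)) = 3*(6*(-1/57)) = 3*(-2/19) = -6/19 ≈ -0.31579)
N(l) = 6 - l
y = 1/13 (y = 1/(12 + (6 - 1*5)) = 1/(12 + (6 - 5)) = 1/(12 + 1) = 1/13 ≈ 0.076923)
G(3)*C + y = -7*(-6/19) + 1/13 = 42/19 + 1/13 = 565/247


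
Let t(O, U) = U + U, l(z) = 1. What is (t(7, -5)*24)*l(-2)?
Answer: -240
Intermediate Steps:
t(O, U) = 2*U
(t(7, -5)*24)*l(-2) = ((2*(-5))*24)*1 = -10*24*1 = -240*1 = -240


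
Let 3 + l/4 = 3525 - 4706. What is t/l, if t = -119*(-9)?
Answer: -1071/4736 ≈ -0.22614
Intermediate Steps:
t = 1071
l = -4736 (l = -12 + 4*(3525 - 4706) = -12 + 4*(-1181) = -12 - 4724 = -4736)
t/l = 1071/(-4736) = 1071*(-1/4736) = -1071/4736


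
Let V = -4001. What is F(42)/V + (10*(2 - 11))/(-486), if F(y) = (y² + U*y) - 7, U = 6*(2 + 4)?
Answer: -68258/108027 ≈ -0.63186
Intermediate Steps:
U = 36 (U = 6*6 = 36)
F(y) = -7 + y² + 36*y (F(y) = (y² + 36*y) - 7 = -7 + y² + 36*y)
F(42)/V + (10*(2 - 11))/(-486) = (-7 + 42² + 36*42)/(-4001) + (10*(2 - 11))/(-486) = (-7 + 1764 + 1512)*(-1/4001) + (10*(-9))*(-1/486) = 3269*(-1/4001) - 90*(-1/486) = -3269/4001 + 5/27 = -68258/108027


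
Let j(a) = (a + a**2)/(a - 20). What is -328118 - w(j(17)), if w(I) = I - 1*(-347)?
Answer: -328363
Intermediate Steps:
j(a) = (a + a**2)/(-20 + a)
w(I) = 347 + I (w(I) = I + 347 = 347 + I)
-328118 - w(j(17)) = -328118 - (347 + 17*(1 + 17)/(-20 + 17)) = -328118 - (347 + 17*18/(-3)) = -328118 - (347 + 17*(-1/3)*18) = -328118 - (347 - 102) = -328118 - 1*245 = -328118 - 245 = -328363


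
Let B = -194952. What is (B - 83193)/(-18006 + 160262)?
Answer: -278145/142256 ≈ -1.9552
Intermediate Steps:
(B - 83193)/(-18006 + 160262) = (-194952 - 83193)/(-18006 + 160262) = -278145/142256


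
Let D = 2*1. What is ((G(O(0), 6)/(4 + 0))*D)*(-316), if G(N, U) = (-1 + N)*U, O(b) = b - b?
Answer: 948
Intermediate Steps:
O(b) = 0
G(N, U) = U*(-1 + N)
D = 2
((G(O(0), 6)/(4 + 0))*D)*(-316) = (((6*(-1 + 0))/(4 + 0))*2)*(-316) = (((6*(-1))/4)*2)*(-316) = (-6*1/4*2)*(-316) = -3/2*2*(-316) = -3*(-316) = 948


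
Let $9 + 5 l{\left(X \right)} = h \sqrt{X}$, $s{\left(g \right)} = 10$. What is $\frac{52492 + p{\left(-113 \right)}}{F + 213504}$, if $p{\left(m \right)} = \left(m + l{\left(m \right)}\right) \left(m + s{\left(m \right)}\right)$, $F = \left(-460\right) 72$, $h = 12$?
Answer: $\frac{53597}{150320} - \frac{103 i \sqrt{113}}{75160} \approx 0.35655 - 0.014568 i$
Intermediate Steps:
$l{\left(X \right)} = - \frac{9}{5} + \frac{12 \sqrt{X}}{5}$
$F = -33120$
$p{\left(m \right)} = \left(10 + m\right) \left(- \frac{9}{5} + m + \frac{12 \sqrt{m}}{5}\right)$ ($p{\left(m \right)} = \left(m + \left(- \frac{9}{5} + \frac{12 \sqrt{m}}{5}\right)\right) \left(m + 10\right) = \left(- \frac{9}{5} + m + \frac{12 \sqrt{m}}{5}\right) \left(10 + m\right) = \left(10 + m\right) \left(- \frac{9}{5} + m + \frac{12 \sqrt{m}}{5}\right)$)
$\frac{52492 + p{\left(-113 \right)}}{F + 213504} = \frac{52492 + \left(-18 + \left(-113\right)^{2} + 24 \sqrt{-113} + \frac{12 \left(-113\right)^{\frac{3}{2}}}{5} + \frac{41}{5} \left(-113\right)\right)}{-33120 + 213504} = \frac{52492 + \left(-18 + 12769 + 24 i \sqrt{113} + \frac{12 \left(- 113 i \sqrt{113}\right)}{5} - \frac{4633}{5}\right)}{180384} = \left(52492 - \left(- \frac{59122}{5} + \frac{1236 i \sqrt{113}}{5}\right)\right) \frac{1}{180384} = \left(52492 + \left(\frac{59122}{5} - \frac{1236 i \sqrt{113}}{5}\right)\right) \frac{1}{180384} = \left(\frac{321582}{5} - \frac{1236 i \sqrt{113}}{5}\right) \frac{1}{180384} = \frac{53597}{150320} - \frac{103 i \sqrt{113}}{75160}$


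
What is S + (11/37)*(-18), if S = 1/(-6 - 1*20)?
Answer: -5185/962 ≈ -5.3898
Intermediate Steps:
S = -1/26 (S = 1/(-6 - 20) = 1/(-26) = -1/26 ≈ -0.038462)
S + (11/37)*(-18) = -1/26 + (11/37)*(-18) = -1/26 - 198/37 = -5185/962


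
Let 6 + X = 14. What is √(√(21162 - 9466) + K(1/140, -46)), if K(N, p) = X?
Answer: 2*√(2 + √731) ≈ 10.777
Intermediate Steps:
X = 8 (X = -6 + 14 = 8)
K(N, p) = 8
√(√(21162 - 9466) + K(1/140, -46)) = √(√(21162 - 9466) + 8) = √(√11696 + 8) = √(4*√731 + 8) = √(8 + 4*√731)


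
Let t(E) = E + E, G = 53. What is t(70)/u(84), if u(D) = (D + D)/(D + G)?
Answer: 685/6 ≈ 114.17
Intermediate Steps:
u(D) = 2*D/(53 + D) (u(D) = (D + D)/(D + 53) = (2*D)/(53 + D) = 2*D/(53 + D))
t(E) = 2*E
t(70)/u(84) = (2*70)/((2*84/(53 + 84))) = 140/((2*84/137)) = 140/((2*84*(1/137))) = 140/(168/137) = 140*(137/168) = 685/6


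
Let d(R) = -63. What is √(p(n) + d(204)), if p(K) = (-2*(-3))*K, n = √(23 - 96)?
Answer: √(-63 + 6*I*√73) ≈ 3.0184 + 8.4918*I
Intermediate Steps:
n = I*√73 (n = √(-73) = I*√73 ≈ 8.544*I)
p(K) = 6*K
√(p(n) + d(204)) = √(6*(I*√73) - 63) = √(6*I*√73 - 63) = √(-63 + 6*I*√73)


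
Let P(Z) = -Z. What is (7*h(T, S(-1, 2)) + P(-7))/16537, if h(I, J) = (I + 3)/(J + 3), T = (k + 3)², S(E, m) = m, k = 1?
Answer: 168/82685 ≈ 0.0020318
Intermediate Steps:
T = 16 (T = (1 + 3)² = 4² = 16)
h(I, J) = (3 + I)/(3 + J)
(7*h(T, S(-1, 2)) + P(-7))/16537 = (7*((3 + 16)/(3 + 2)) - 1*(-7))/16537 = (7*(19/5) + 7)*(1/16537) = (133/5 + 7)*(1/16537) = (168/5)*(1/16537) = 168/82685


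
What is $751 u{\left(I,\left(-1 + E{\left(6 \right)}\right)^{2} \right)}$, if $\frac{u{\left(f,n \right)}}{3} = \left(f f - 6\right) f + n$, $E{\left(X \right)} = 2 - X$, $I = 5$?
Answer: $270360$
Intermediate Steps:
$u{\left(f,n \right)} = 3 n + 3 f \left(-6 + f^{2}\right)$ ($u{\left(f,n \right)} = 3 \left(\left(f f - 6\right) f + n\right) = 3 \left(\left(f^{2} - 6\right) f + n\right) = 3 \left(\left(-6 + f^{2}\right) f + n\right) = 3 \left(f \left(-6 + f^{2}\right) + n\right) = 3 \left(n + f \left(-6 + f^{2}\right)\right) = 3 n + 3 f \left(-6 + f^{2}\right)$)
$751 u{\left(I,\left(-1 + E{\left(6 \right)}\right)^{2} \right)} = 751 \left(\left(-18\right) 5 + 3 \left(-1 + \left(2 - 6\right)\right)^{2} + 3 \cdot 5^{3}\right) = 751 \left(-90 + 3 \left(-1 + \left(2 - 6\right)\right)^{2} + 3 \cdot 125\right) = 751 \left(-90 + 3 \left(-1 - 4\right)^{2} + 375\right) = 751 \left(-90 + 3 \left(-5\right)^{2} + 375\right) = 751 \left(-90 + 3 \cdot 25 + 375\right) = 751 \left(-90 + 75 + 375\right) = 751 \cdot 360 = 270360$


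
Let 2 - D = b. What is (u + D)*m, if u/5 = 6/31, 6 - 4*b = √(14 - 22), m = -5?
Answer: -455/62 - 5*I*√2/2 ≈ -7.3387 - 3.5355*I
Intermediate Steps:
b = 3/2 - I*√2/2 (b = 3/2 - √(14 - 22)/4 = 3/2 - I*√2/2 ≈ 1.5 - 0.70711*I)
D = ½ + I*√2/2 (D = 2 - (3/2 - I*√2/2) = 2 + (-3/2 + I*√2/2) = ½ + I*√2/2 ≈ 0.5 + 0.70711*I)
u = 30/31 (u = 5*(6/31) = 30/31 ≈ 0.96774)
(u + D)*m = (30/31 + (½ + I*√2/2))*(-5) = (91/62 + I*√2/2)*(-5) = -455/62 - 5*I*√2/2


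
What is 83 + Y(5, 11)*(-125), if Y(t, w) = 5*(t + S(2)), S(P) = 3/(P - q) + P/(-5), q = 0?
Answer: -7459/2 ≈ -3729.5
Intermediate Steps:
S(P) = 3/P - P/5 (S(P) = 3/(P - 1*0) + P/(-5) = 3/(P + 0) + P*(-⅕) = 3/P - P/5)
Y(t, w) = 11/2 + 5*t (Y(t, w) = 5*(t + (3/2 - ⅕*2)) = 5*(t + (3*(½) - ⅖)) = 5*(t + (3/2 - ⅖)) = 5*(t + 11/10) = 5*(11/10 + t) = 11/2 + 5*t)
83 + Y(5, 11)*(-125) = 83 + (11/2 + 5*5)*(-125) = 83 + (11/2 + 25)*(-125) = 83 + (61/2)*(-125) = 83 - 7625/2 = -7459/2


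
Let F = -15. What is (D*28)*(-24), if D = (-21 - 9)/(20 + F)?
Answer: 4032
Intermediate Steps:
D = -6 (D = (-21 - 9)/(20 - 15) = -30/5 = -30*1/5 = -6)
(D*28)*(-24) = -6*28*(-24) = -168*(-24) = 4032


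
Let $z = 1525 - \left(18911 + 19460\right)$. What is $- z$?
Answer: $36846$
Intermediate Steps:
$z = -36846$ ($z = 1525 - 38371 = -36846$)
$- z = \left(-1\right) \left(-36846\right) = 36846$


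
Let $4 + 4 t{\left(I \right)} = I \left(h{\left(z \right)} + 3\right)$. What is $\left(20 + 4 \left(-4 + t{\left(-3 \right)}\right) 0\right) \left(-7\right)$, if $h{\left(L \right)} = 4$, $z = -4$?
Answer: $-140$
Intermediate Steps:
$t{\left(I \right)} = -1 + \frac{7 I}{4}$ ($t{\left(I \right)} = -1 + \frac{I \left(4 + 3\right)}{4} = -1 + \frac{I 7}{4} = -1 + \frac{7 I}{4}$)
$\left(20 + 4 \left(-4 + t{\left(-3 \right)}\right) 0\right) \left(-7\right) = \left(20 + 4 \left(-4 + \left(-1 + \frac{7}{4} \left(-3\right)\right)\right) 0\right) \left(-7\right) = \left(20 + 4 \left(-4 - \frac{25}{4}\right) 0\right) \left(-7\right) = \left(20 + 4 \left(\left(- \frac{41}{4}\right) 0\right)\right) \left(-7\right) = \left(20 + 4 \cdot 0\right) \left(-7\right) = \left(20 + 0\right) \left(-7\right) = 20 \left(-7\right) = -140$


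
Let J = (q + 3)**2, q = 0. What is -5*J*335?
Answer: -15075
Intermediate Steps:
J = 9 (J = (0 + 3)**2 = 3**2 = 9)
-5*J*335 = -5*9*335 = -45*335 = -15075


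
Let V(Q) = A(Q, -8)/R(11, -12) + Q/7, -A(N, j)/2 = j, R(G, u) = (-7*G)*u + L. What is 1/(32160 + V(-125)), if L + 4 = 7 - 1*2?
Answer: 6475/208120487 ≈ 3.1112e-5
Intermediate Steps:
L = 1 (L = -4 + (7 - 1*2) = -4 + (7 - 2) = -4 + 5 = 1)
R(G, u) = 1 - 7*G*u (R(G, u) = (-7*G)*u + 1 = -7*G*u + 1 = 1 - 7*G*u)
A(N, j) = -2*j
V(Q) = 16/925 + Q/7 (V(Q) = (-2*(-8))/(1 - 7*11*(-12)) + Q/7 = 16/(1 + 924) + Q*(1/7) = 16/925 + Q/7)
1/(32160 + V(-125)) = 1/(32160 + (16/925 + (1/7)*(-125))) = 1/(32160 + (16/925 - 125/7)) = 1/(32160 - 115513/6475) = 1/(208120487/6475) = 6475/208120487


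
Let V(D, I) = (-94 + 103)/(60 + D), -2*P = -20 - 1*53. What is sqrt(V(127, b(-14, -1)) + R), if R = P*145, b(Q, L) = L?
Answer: sqrt(740300462)/374 ≈ 72.750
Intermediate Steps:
P = 73/2 (P = -(-20 - 1*53)/2 = -(-20 - 53)/2 = -1/2*(-73) = 73/2 ≈ 36.500)
V(D, I) = 9/(60 + D)
R = 10585/2 (R = (73/2)*145 = 10585/2 ≈ 5292.5)
sqrt(V(127, b(-14, -1)) + R) = sqrt(9/(60 + 127) + 10585/2) = sqrt(9/187 + 10585/2) = sqrt(1979413/374) = sqrt(740300462)/374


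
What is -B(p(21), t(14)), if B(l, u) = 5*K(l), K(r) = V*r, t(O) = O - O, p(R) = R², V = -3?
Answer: 6615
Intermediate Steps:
t(O) = 0
K(r) = -3*r
B(l, u) = -15*l (B(l, u) = 5*(-3*l) = -15*l)
-B(p(21), t(14)) = -(-15)*21² = -(-15)*441 = -1*(-6615) = 6615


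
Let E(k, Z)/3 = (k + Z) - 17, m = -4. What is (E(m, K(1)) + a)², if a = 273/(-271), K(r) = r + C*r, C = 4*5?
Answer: 74529/73441 ≈ 1.0148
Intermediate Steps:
C = 20
K(r) = 21*r (K(r) = r + 20*r = 21*r)
E(k, Z) = -51 + 3*Z + 3*k (E(k, Z) = 3*((k + Z) - 17) = 3*((Z + k) - 17) = 3*(-17 + Z + k) = -51 + 3*Z + 3*k)
a = -273/271 (a = 273*(-1/271) = -273/271 ≈ -1.0074)
(E(m, K(1)) + a)² = ((-51 + 3*(21*1) + 3*(-4)) - 273/271)² = ((-51 + 3*21 - 12) - 273/271)² = ((-51 + 63 - 12) - 273/271)² = (0 - 273/271)² = (-273/271)² = 74529/73441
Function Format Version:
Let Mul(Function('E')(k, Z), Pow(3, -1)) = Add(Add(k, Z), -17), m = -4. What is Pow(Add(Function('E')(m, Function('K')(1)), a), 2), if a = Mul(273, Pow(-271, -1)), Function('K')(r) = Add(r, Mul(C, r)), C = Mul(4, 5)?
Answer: Rational(74529, 73441) ≈ 1.0148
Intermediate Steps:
C = 20
Function('K')(r) = Mul(21, r) (Function('K')(r) = Add(r, Mul(20, r)) = Mul(21, r))
Function('E')(k, Z) = Add(-51, Mul(3, Z), Mul(3, k)) (Function('E')(k, Z) = Mul(3, Add(Add(k, Z), -17)) = Mul(3, Add(Add(Z, k), -17)) = Mul(3, Add(-17, Z, k)) = Add(-51, Mul(3, Z), Mul(3, k)))
a = Rational(-273, 271) (a = Mul(273, Rational(-1, 271)) = Rational(-273, 271) ≈ -1.0074)
Pow(Add(Function('E')(m, Function('K')(1)), a), 2) = Pow(Add(Add(-51, Mul(3, Mul(21, 1)), Mul(3, -4)), Rational(-273, 271)), 2) = Pow(Add(Add(-51, Mul(3, 21), -12), Rational(-273, 271)), 2) = Pow(Add(Add(-51, 63, -12), Rational(-273, 271)), 2) = Pow(Add(0, Rational(-273, 271)), 2) = Pow(Rational(-273, 271), 2) = Rational(74529, 73441)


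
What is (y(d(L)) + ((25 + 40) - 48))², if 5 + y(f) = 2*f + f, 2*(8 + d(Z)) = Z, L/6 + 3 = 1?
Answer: 900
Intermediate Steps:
L = -12 (L = -18 + 6*1 = -18 + 6 = -12)
d(Z) = -8 + Z/2
y(f) = -5 + 3*f (y(f) = -5 + (2*f + f) = -5 + 3*f)
(y(d(L)) + ((25 + 40) - 48))² = ((-5 + 3*(-8 + (½)*(-12))) + ((25 + 40) - 48))² = ((-5 + 3*(-8 - 6)) + (65 - 48))² = ((-5 + 3*(-14)) + 17)² = ((-5 - 42) + 17)² = (-47 + 17)² = (-30)² = 900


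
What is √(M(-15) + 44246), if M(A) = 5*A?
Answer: √44171 ≈ 210.17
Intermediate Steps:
√(M(-15) + 44246) = √(5*(-15) + 44246) = √(-75 + 44246) = √44171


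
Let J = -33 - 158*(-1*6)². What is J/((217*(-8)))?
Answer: 5721/1736 ≈ 3.2955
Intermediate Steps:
J = -5721 (J = -33 - 158*(-6)² = -33 - 158*36 = -33 - 5688 = -5721)
J/((217*(-8))) = -5721/(217*(-8)) = -5721/(-1736) = -5721*(-1/1736) = 5721/1736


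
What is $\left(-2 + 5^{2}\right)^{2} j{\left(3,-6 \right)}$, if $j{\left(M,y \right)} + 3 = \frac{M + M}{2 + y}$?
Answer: $- \frac{4761}{2} \approx -2380.5$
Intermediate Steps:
$j{\left(M,y \right)} = -3 + \frac{2 M}{2 + y}$ ($j{\left(M,y \right)} = -3 + \frac{M + M}{2 + y} = -3 + \frac{2 M}{2 + y}$)
$\left(-2 + 5^{2}\right)^{2} j{\left(3,-6 \right)} = \left(-2 + 5^{2}\right)^{2} \frac{-6 - -18 + 2 \cdot 3}{2 - 6} = \left(-2 + 25\right)^{2} \frac{-6 + 18 + 6}{-4} = 23^{2} \left(\left(- \frac{1}{4}\right) 18\right) = 529 \left(- \frac{9}{2}\right) = - \frac{4761}{2}$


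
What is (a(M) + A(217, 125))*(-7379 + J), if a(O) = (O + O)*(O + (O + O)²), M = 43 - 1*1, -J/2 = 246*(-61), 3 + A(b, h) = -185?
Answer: 13490263852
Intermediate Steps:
A(b, h) = -188 (A(b, h) = -3 - 185 = -188)
J = 30012 (J = -492*(-61) = -2*(-15006) = 30012)
M = 42 (M = 43 - 1 = 42)
a(O) = 2*O*(O + 4*O²) (a(O) = (2*O)*(O + (2*O)²) = (2*O)*(O + 4*O²) = 2*O*(O + 4*O²))
(a(M) + A(217, 125))*(-7379 + J) = (42²*(2 + 8*42) - 188)*(-7379 + 30012) = (1764*(2 + 336) - 188)*22633 = (1764*338 - 188)*22633 = (596232 - 188)*22633 = 596044*22633 = 13490263852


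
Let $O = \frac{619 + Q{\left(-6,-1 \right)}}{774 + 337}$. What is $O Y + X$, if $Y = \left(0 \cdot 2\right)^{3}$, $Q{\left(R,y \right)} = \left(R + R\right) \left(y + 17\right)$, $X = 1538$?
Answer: $1538$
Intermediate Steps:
$Q{\left(R,y \right)} = 2 R \left(17 + y\right)$
$O = \frac{427}{1111}$ ($O = \frac{619 + 2 \left(-6\right) \left(17 - 1\right)}{774 + 337} = \frac{619 + 2 \left(-6\right) 16}{1111} = \left(619 - 192\right) \frac{1}{1111} = 427 \cdot \frac{1}{1111} = \frac{427}{1111} \approx 0.38434$)
$Y = 0$ ($Y = 0^{3} = 0$)
$O Y + X = \frac{427}{1111} \cdot 0 + 1538 = 0 + 1538 = 1538$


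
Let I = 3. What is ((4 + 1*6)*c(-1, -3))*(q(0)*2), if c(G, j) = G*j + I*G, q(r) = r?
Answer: 0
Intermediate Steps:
c(G, j) = 3*G + G*j (c(G, j) = G*j + 3*G = 3*G + G*j)
((4 + 1*6)*c(-1, -3))*(q(0)*2) = ((4 + 1*6)*(-(3 - 3)))*(0*2) = ((4 + 6)*(-1*0))*0 = (10*0)*0 = 0*0 = 0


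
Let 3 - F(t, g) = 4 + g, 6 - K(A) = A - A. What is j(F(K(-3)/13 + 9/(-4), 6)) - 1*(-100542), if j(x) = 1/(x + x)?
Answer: 1407587/14 ≈ 1.0054e+5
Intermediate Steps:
K(A) = 6 (K(A) = 6 - (A - A) = 6 - 1*0 = 6 + 0 = 6)
F(t, g) = -1 - g (F(t, g) = 3 - (4 + g) = 3 + (-4 - g) = -1 - g)
j(x) = 1/(2*x)
j(F(K(-3)/13 + 9/(-4), 6)) - 1*(-100542) = 1/(2*(-1 - 1*6)) - 1*(-100542) = 1/(2*(-1 - 6)) + 100542 = (½)/(-7) + 100542 = (½)*(-⅐) + 100542 = -1/14 + 100542 = 1407587/14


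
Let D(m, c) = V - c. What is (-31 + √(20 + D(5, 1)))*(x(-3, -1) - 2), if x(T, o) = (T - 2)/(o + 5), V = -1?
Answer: 403/4 - 39*√2/4 ≈ 86.961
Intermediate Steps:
x(T, o) = (-2 + T)/(5 + o)
D(m, c) = -1 - c
(-31 + √(20 + D(5, 1)))*(x(-3, -1) - 2) = (-31 + √(20 + (-1 - 1*1)))*((-2 - 3)/(5 - 1) - 2) = (-31 + √(20 + (-1 - 1)))*(-5/4 - 2) = (-31 + √(20 - 2))*((¼)*(-5) - 2) = (-31 + √18)*(-5/4 - 2) = (-31 + 3*√2)*(-13/4) = 403/4 - 39*√2/4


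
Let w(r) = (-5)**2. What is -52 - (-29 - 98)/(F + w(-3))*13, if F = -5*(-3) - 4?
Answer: -221/36 ≈ -6.1389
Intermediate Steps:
F = 11 (F = 15 - 4 = 11)
w(r) = 25
-52 - (-29 - 98)/(F + w(-3))*13 = -52 - (-29 - 98)/(11 + 25)*13 = -52 - (-127/36)*13 = -52 - (-127*1/36)*13 = -52 - (-127)*13/36 = -52 - 1*(-1651/36) = -52 + 1651/36 = -221/36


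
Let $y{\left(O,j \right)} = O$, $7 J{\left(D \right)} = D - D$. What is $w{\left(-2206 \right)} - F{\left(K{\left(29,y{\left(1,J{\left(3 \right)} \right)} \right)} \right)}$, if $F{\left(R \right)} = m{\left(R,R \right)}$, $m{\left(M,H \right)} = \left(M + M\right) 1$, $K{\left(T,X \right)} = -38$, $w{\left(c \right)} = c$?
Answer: $-2130$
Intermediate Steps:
$J{\left(D \right)} = 0$ ($J{\left(D \right)} = \frac{D - D}{7} = \frac{1}{7} \cdot 0 = 0$)
$m{\left(M,H \right)} = 2 M$ ($m{\left(M,H \right)} = 2 M 1 = 2 M$)
$F{\left(R \right)} = 2 R$
$w{\left(-2206 \right)} - F{\left(K{\left(29,y{\left(1,J{\left(3 \right)} \right)} \right)} \right)} = -2206 - 2 \left(-38\right) = -2206 - -76 = -2206 + 76 = -2130$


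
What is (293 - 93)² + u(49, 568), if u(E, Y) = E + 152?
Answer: 40201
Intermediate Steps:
u(E, Y) = 152 + E
(293 - 93)² + u(49, 568) = (293 - 93)² + (152 + 49) = 200² + 201 = 40000 + 201 = 40201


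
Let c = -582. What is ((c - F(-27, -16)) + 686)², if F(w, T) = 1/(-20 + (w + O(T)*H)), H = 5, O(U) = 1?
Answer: 19088161/1764 ≈ 10821.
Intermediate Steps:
F(w, T) = 1/(-15 + w) (F(w, T) = 1/(-20 + (w + 1*5)) = 1/(-20 + (w + 5)) = 1/(-20 + (5 + w)) = 1/(-15 + w))
((c - F(-27, -16)) + 686)² = ((-582 - 1/(-15 - 27)) + 686)² = ((-582 - 1/(-42)) + 686)² = ((-582 - 1*(-1/42)) + 686)² = ((-582 + 1/42) + 686)² = (-24443/42 + 686)² = (4369/42)² = 19088161/1764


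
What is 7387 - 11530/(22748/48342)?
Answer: -97335946/5687 ≈ -17116.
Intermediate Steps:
7387 - 11530/(22748/48342) = 7387 - 11530/(22748*(1/48342)) = 7387 - 11530/11374/24171 = 7387 - 11530*24171/11374 = 7387 - 1*139345815/5687 = 7387 - 139345815/5687 = -97335946/5687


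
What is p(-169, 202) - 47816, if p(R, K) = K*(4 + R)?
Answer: -81146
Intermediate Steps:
p(-169, 202) - 47816 = 202*(4 - 169) - 47816 = 202*(-165) - 47816 = -33330 - 47816 = -81146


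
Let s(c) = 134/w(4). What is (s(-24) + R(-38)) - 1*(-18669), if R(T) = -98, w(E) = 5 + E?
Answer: 167273/9 ≈ 18586.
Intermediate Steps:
s(c) = 134/9 (s(c) = 134/(5 + 4) = 134/9)
(s(-24) + R(-38)) - 1*(-18669) = (134/9 - 98) - 1*(-18669) = -748/9 + 18669 = 167273/9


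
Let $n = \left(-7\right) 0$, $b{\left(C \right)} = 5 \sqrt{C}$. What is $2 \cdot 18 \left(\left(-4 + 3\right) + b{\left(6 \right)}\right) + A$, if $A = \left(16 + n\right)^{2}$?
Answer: $220 + 180 \sqrt{6} \approx 660.91$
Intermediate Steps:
$n = 0$
$A = 256$ ($A = \left(16 + 0\right)^{2} = 16^{2} = 256$)
$2 \cdot 18 \left(\left(-4 + 3\right) + b{\left(6 \right)}\right) + A = 2 \cdot 18 \left(\left(-4 + 3\right) + 5 \sqrt{6}\right) + 256 = 36 \left(-1 + 5 \sqrt{6}\right) + 256 = \left(-36 + 180 \sqrt{6}\right) + 256 = 220 + 180 \sqrt{6}$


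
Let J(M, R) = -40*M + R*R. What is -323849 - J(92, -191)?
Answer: -356650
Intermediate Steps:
J(M, R) = R**2 - 40*M (J(M, R) = -40*M + R**2 = R**2 - 40*M)
-323849 - J(92, -191) = -323849 - ((-191)**2 - 40*92) = -323849 - (36481 - 3680) = -323849 - 1*32801 = -323849 - 32801 = -356650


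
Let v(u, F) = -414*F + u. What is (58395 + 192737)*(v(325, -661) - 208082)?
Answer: 16548845404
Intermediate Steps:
v(u, F) = u - 414*F
(58395 + 192737)*(v(325, -661) - 208082) = (58395 + 192737)*((325 - 414*(-661)) - 208082) = 251132*((325 + 273654) - 208082) = 251132*(273979 - 208082) = 251132*65897 = 16548845404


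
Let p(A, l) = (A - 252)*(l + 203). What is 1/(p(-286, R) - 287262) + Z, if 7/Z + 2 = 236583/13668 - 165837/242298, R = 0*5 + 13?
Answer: 14846404515389/31018177674810 ≈ 0.47864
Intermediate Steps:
R = 13 (R = 0 + 13 = 13)
p(A, l) = (-252 + A)*(203 + l)
Z = 183984948/384392615 (Z = 7/(-2 + (236583/13668 - 165837/242298)) = 7/(-2 + (236583*(1/13668) - 165837*1/242298)) = 7/(-2 + (78861/4556 - 7897/11538)) = 7/(-2 + 436959743/26283564) = 7/(384392615/26283564) = 7*(26283564/384392615) = 183984948/384392615 ≈ 0.47864)
1/(p(-286, R) - 287262) + Z = 1/((-51156 - 252*13 + 203*(-286) - 286*13) - 287262) + 183984948/384392615 = 1/((-51156 - 3276 - 58058 - 3718) - 287262) + 183984948/384392615 = 1/(-116208 - 287262) + 183984948/384392615 = 1/(-403470) + 183984948/384392615 = -1/403470 + 183984948/384392615 = 14846404515389/31018177674810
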